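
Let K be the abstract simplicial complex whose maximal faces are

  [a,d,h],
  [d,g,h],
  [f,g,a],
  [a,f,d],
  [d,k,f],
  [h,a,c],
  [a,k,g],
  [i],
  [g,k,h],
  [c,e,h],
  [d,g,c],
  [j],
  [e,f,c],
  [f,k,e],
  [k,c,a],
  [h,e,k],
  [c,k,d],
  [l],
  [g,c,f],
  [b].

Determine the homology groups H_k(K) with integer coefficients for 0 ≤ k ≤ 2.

Fix the vertex order a < b < c < d < e < f < g < h < i < j < k < l and write every simplex with vertices in increasing order. Then dim K = 2 and the simplices of K are:

  0-simplices (12): a, b, c, d, e, f, g, h, i, j, k, l
  1-simplices (24): ac, ad, af, ag, ah, ak, cd, ce, cf, cg, ch, ck, df, dg, dh, dk, ef, eh, ek, fg, fk, gh, gk, hk
  2-simplices (16): ach, ack, adf, adh, afg, agk, cdg, cdk, cef, ceh, cfg, dfk, dgh, efk, ehk, ghk

so the chain groups are C_0 ≅ Z^12, C_1 ≅ Z^24, C_2 ≅ Z^16.

∂_1: C_1 → C_0 maps an edge to its endpoints' difference, ∂[p,q] = q − p. For instance
  ∂ag = g − a.
The 12×24 boundary matrix has rank 7 and Smith normal form diag(1,1,1,1,1,1,1).

The boundary map ∂_2: C_2 → C_1 maps a triangle to the signed sum of its edges. For instance
  ∂dfk = fk − dk + df,
  ∂ehk = hk − ek + eh.
The resulting 24×16 matrix has rank 15, and its Smith normal form has invariant factors (1,1,1,1,1,1,1,1,1,1,1,1,1,1,1).

Computing H_k = (kernel of ∂_k) / (image of ∂_{k+1}):

  H_0: rank C_0 − rank ∂_1 = 12 − 7 = 5, and the invariant factors of ∂_1 are all 1, so H_0 ≅ Z^5.
  H_1: rank ker ∂_1 − rank ∂_2 = (24 − 7) − 15 = 2, and the invariant factors of ∂_2 are all 1, so H_1 ≅ Z^2.
  H_2: rank ker ∂_2 − rank ∂_3 = (16 − 15) − 0 = 1, and there is no ∂_3, so H_2 ≅ Z.

As a check, the Euler characteristic is 12 − 24 + 16 = 4, which agrees with 5 − 2 + 1 = 4.

H_0 = Z^5,  H_1 = Z^2,  H_2 = Z.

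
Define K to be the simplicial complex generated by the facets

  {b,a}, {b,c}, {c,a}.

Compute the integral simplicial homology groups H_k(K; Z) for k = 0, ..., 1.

Take the total order a < b < c on the vertex set. Then K (dimension 1) consists of the simplices:

  0-simplices (3): a, b, c
  1-simplices (3): ab, ac, bc

so the chain groups are C_0 ≅ Z^3, C_1 ≅ Z^3.

The boundary map ∂_1: C_1 → C_0 maps an edge to its endpoints' difference, ∂[p,q] = q − p.
This gives a 3×3 integer matrix of rank 2; reducing to Smith normal form yields diagonal entries (1,1).

From H_k ≅ ker(∂_k) / im(∂_{k+1}) we obtain:

  H_0: rank C_0 − rank ∂_1 = 3 − 2 = 1, and the invariant factors of ∂_1 are all 1, so H_0 ≅ Z.
  H_1: rank ker ∂_1 − rank ∂_2 = (3 − 2) − 0 = 1, and there is no ∂_2, so H_1 ≅ Z.

H_0 = Z,  H_1 = Z.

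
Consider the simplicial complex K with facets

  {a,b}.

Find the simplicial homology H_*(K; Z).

We work with the vertex ordering a < b. The simplices of K, each written with vertices in increasing order, are:

  0-simplices (2): a, b
  1-simplices (1): ab

Hence C_0 ≅ Z^2, C_1 ≅ Z^1.

Boundary ∂_1: C_1 → C_0 maps an edge to its endpoints' difference, ∂[p,q] = q − p.
The 2×1 boundary matrix has rank 1 and Smith normal form diag(1).

Computing H_k = (kernel of ∂_k) / (image of ∂_{k+1}):

  H_0: rank C_0 − rank ∂_1 = 2 − 1 = 1, and the invariant factors of ∂_1 are all 1, so H_0 ≅ Z.
  H_1: rank ker ∂_1 − rank ∂_2 = (1 − 1) − 0 = 0, and there is no ∂_2, so H_1 ≅ 0.

H_0 ≅ Z,  H_1 = 0.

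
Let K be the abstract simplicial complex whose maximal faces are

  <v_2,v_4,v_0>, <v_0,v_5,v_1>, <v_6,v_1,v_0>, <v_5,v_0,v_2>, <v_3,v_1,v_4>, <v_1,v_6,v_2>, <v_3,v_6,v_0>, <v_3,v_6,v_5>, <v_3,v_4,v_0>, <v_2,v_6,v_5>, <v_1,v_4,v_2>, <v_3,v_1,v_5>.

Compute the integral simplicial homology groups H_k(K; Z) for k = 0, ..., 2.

Take the total order v_0 < v_1 < v_2 < v_3 < v_4 < v_5 < v_6 on the vertex set. Then K (dimension 2) consists of the simplices:

  0-simplices (7): [v_0], [v_1], [v_2], [v_3], [v_4], [v_5], [v_6]
  1-simplices (18): (18 of them)
  2-simplices (12): (12 of them)

so the chain groups are C_0 ≅ Z^7, C_1 ≅ Z^18, C_2 ≅ Z^12.

∂_1: C_1 → C_0 sends each edge [p,q] (with p < q) to q − p.
This gives a 7×18 integer matrix of rank 6; reducing to Smith normal form yields diagonal entries (1,1,1,1,1,1).

Boundary ∂_2: C_2 → C_1 acts by ∂[p,q,r] = [q,r] − [p,r] + [p,q]. For instance
  ∂[v_2,v_5,v_6] = [v_5,v_6] − [v_2,v_6] + [v_2,v_5],
  ∂[v_0,v_3,v_4] = [v_3,v_4] − [v_0,v_4] + [v_0,v_3].
The 18×12 boundary matrix has rank 12 and Smith normal form diag(1,1,1,1,1,1,1,1,1,1,1,2).

Computing H_k = (kernel of ∂_k) / (image of ∂_{k+1}):

  H_0: rank C_0 − rank ∂_1 = 7 − 6 = 1, and the invariant factors of ∂_1 are all 1, so H_0 ≅ Z.
  H_1: rank ker ∂_1 − rank ∂_2 = (18 − 6) − 12 = 0, and ∂_2 has invariant factor 2 > 1, so H_1 ≅ Z/2Z.
  H_2: rank ker ∂_2 − rank ∂_3 = (12 − 12) − 0 = 0, and there is no ∂_3, so H_2 ≅ 0.

(K is a triangulation of the real projective plane RP^2.)

H_0 ≅ Z,  H_1 ≅ Z/2Z,  H_2 = 0.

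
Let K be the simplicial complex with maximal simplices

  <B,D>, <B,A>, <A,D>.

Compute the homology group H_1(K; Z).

Order the vertices as A < B < D. Listing each simplex with vertices in this order, K has dimension 1 with simplices:

  0-simplices (3): A, B, D
  1-simplices (3): AB, AD, BD

giving chain groups C_0 ≅ Z^3, C_1 ≅ Z^3.

∂_1: C_1 → C_0 maps an edge to its endpoints' difference, ∂[p,q] = q − p. For instance
  ∂AB = B − A.
The resulting 3×3 matrix has rank 2, and its Smith normal form has invariant factors (1,1).

Now H_k = ker ∂_k / im ∂_{k+1}, so:

  H_1: rank ker ∂_1 − rank ∂_2 = (3 − 2) − 0 = 1, and there is no ∂_2, so H_1 ≅ Z.

(K is a triangulation of the circle S^1.)

H_1 = Z.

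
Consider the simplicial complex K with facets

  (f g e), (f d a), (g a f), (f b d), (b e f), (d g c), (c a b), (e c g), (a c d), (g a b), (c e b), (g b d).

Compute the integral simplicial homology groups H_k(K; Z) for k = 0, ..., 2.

Take the total order a < b < c < d < e < f < g on the vertex set. Then K (dimension 2) consists of the simplices:

  0-simplices (7): a, b, c, d, e, f, g
  1-simplices (18): ab, ac, ad, af, ag, bc, bd, be, bf, bg, cd, ce, cg, df, dg, ef, eg, fg
  2-simplices (12): abc, abg, acd, adf, afg, bce, bdf, bdg, bef, cdg, ceg, efg

Hence C_0 ≅ Z^7, C_1 ≅ Z^18, C_2 ≅ Z^12.

∂_1: C_1 → C_0 is given by ∂[p,q] = [q] − [p]. For instance
  ∂ab = b − a.
The resulting 7×18 matrix has rank 6, and its Smith normal form has invariant factors (1,1,1,1,1,1).

The boundary map ∂_2: C_2 → C_1 acts by ∂[p,q,r] = [q,r] − [p,r] + [p,q]. For instance
  ∂afg = fg − ag + af,
  ∂bef = ef − bf + be.
As a 18×12 matrix over Z this has rank 12, with invariant factors (1,1,1,1,1,1,1,1,1,1,1,2).

Now H_k = ker ∂_k / im ∂_{k+1}, so:

  H_0: rank C_0 − rank ∂_1 = 7 − 6 = 1, and the invariant factors of ∂_1 are all 1, so H_0 = Z.
  H_1: rank ker ∂_1 − rank ∂_2 = (18 − 6) − 12 = 0, and ∂_2 has invariant factor 2 > 1, so H_1 = Z/2Z.
  H_2: rank ker ∂_2 − rank ∂_3 = (12 − 12) − 0 = 0, and there is no ∂_3, so H_2 = 0.

H_0 = Z,  H_1 = Z/2Z,  H_2 = 0.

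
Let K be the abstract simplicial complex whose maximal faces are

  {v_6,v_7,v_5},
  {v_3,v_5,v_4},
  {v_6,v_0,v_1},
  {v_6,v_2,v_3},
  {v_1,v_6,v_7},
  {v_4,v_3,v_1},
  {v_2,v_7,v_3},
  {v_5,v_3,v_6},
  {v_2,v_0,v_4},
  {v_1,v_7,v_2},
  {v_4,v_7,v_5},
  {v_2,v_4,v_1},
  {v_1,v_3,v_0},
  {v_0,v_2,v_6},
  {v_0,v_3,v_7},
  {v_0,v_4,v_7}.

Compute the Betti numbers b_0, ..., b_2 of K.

K has 8 vertices, 24 edges, 16 triangles.
rank ∂_0 = 0, rank ∂_1 = 7 ⇒ b_0 = 8 − 0 − 7 = 1; all invariant factors of ∂_1 are 1 so no torsion. So H_0 ≅ Z.
rank ∂_1 = 7, rank ∂_2 = 15 ⇒ b_1 = 24 − 7 − 15 = 2; all invariant factors of ∂_2 are 1 so no torsion. So H_1 ≅ Z^2.
rank ∂_2 = 15, rank ∂_3 = 0 ⇒ b_2 = 16 − 15 − 0 = 1. So H_2 ≅ Z.

b_0 = 1, b_1 = 2, b_2 = 1.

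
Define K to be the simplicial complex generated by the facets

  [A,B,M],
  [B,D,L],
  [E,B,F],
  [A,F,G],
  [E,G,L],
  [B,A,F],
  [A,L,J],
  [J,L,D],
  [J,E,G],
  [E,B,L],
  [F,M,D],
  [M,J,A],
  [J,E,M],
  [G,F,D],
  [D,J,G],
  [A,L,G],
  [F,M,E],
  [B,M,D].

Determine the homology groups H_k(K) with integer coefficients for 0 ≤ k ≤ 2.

H_0 ≅ Z,  H_1 ≅ Z ⊕ Z_2,  H_2 = 0.

K has 9 vertices, 27 edges, 18 triangles.
rank ∂_0 = 0, rank ∂_1 = 8 ⇒ b_0 = 9 − 0 − 8 = 1; all invariant factors of ∂_1 are 1 so no torsion. So H_0 = Z.
rank ∂_1 = 8, rank ∂_2 = 18 ⇒ b_1 = 27 − 8 − 18 = 1; ∂_2 has invariant factor(s) [2] giving torsion. So H_1 = Z ⊕ Z_2.
rank ∂_2 = 18, rank ∂_3 = 0 ⇒ b_2 = 18 − 18 − 0 = 0. So H_2 = 0.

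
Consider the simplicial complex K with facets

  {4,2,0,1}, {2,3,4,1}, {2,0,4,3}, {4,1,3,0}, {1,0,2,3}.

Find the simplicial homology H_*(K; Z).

H_0 = Z,  H_1 = 0,  H_2 = 0,  H_3 = Z.

K has 5 vertices, 10 edges, 10 triangles, 5 3-simplices.
rank ∂_0 = 0, rank ∂_1 = 4 ⇒ b_0 = 5 − 0 − 4 = 1; all invariant factors of ∂_1 are 1 so no torsion. So H_0 ≅ Z.
rank ∂_1 = 4, rank ∂_2 = 6 ⇒ b_1 = 10 − 4 − 6 = 0; all invariant factors of ∂_2 are 1 so no torsion. So H_1 ≅ 0.
rank ∂_2 = 6, rank ∂_3 = 4 ⇒ b_2 = 10 − 6 − 4 = 0; all invariant factors of ∂_3 are 1 so no torsion. So H_2 ≅ 0.
rank ∂_3 = 4, rank ∂_4 = 0 ⇒ b_3 = 5 − 4 − 0 = 1. So H_3 ≅ Z.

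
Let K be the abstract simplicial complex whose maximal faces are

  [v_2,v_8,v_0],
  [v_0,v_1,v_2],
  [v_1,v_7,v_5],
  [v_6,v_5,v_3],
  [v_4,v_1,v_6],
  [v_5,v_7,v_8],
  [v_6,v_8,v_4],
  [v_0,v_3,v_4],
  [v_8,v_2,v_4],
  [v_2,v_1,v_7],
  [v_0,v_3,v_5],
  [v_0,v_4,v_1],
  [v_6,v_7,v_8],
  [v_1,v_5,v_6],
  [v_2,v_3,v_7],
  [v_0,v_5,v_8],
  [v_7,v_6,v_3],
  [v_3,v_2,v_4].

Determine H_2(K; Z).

Fix the vertex order v_0 < v_1 < v_2 < v_3 < v_4 < v_5 < v_6 < v_7 < v_8 and write every simplex with vertices in increasing order. Then dim K = 2 and the simplices of K are:

  0-simplices (9): [v_0], [v_1], [v_2], [v_3], [v_4], [v_5], [v_6], [v_7], [v_8]
  1-simplices (27): (27 of them)
  2-simplices (18): (18 of them)

Hence C_0 ≅ Z^9, C_1 ≅ Z^27, C_2 ≅ Z^18.

Boundary ∂_1: C_1 → C_0 sends each edge [p,q] (with p < q) to q − p. For instance
  ∂[v_2,v_8] = [v_8] − [v_2].
As a 9×27 matrix over Z this has rank 8, with invariant factors (1,1,1,1,1,1,1,1).

The boundary map ∂_2: C_2 → C_1 sends each 2-simplex [p,q,r] to [q,r] − [p,r] + [p,q]. For instance
  ∂[v_0,v_3,v_5] = [v_3,v_5] − [v_0,v_5] + [v_0,v_3],
  ∂[v_1,v_5,v_7] = [v_5,v_7] − [v_1,v_7] + [v_1,v_5].
The resulting 27×18 matrix has rank 18, and its Smith normal form has invariant factors (1,1,1,1,1,1,1,1,1,1,1,1,1,1,1,1,1,2).

Now H_k = ker ∂_k / im ∂_{k+1}, so:

  H_2: rank ker ∂_2 − rank ∂_3 = (18 − 18) − 0 = 0, and there is no ∂_3, so H_2 = 0.

H_2 ≅ 0.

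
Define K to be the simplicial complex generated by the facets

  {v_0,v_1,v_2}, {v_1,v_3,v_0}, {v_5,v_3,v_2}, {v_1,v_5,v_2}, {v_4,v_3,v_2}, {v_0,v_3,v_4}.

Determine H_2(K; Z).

H_2 ≅ 0.

Fix the vertex order v_0 < v_1 < v_2 < v_3 < v_4 < v_5 and write every simplex with vertices in increasing order. Then dim K = 2 and the simplices of K are:

  0-simplices (6): [v_0], [v_1], [v_2], [v_3], [v_4], [v_5]
  1-simplices (12): [v_0,v_1], [v_0,v_2], [v_0,v_3], [v_0,v_4], [v_1,v_2], [v_1,v_3], [v_1,v_5], [v_2,v_3], [v_2,v_4], [v_2,v_5], [v_3,v_4], [v_3,v_5]
  2-simplices (6): [v_0,v_1,v_2], [v_0,v_1,v_3], [v_0,v_3,v_4], [v_1,v_2,v_5], [v_2,v_3,v_4], [v_2,v_3,v_5]

so the chain groups are C_0 ≅ Z^6, C_1 ≅ Z^12, C_2 ≅ Z^6.

∂_1: C_1 → C_0 maps an edge to its endpoints' difference, ∂[p,q] = q − p. For instance
  ∂[v_2,v_4] = [v_4] − [v_2].
This gives a 6×12 integer matrix of rank 5; reducing to Smith normal form yields diagonal entries (1,1,1,1,1).

The boundary map ∂_2: C_2 → C_1 maps a triangle to the signed sum of its edges. For instance
  ∂[v_0,v_3,v_4] = [v_3,v_4] − [v_0,v_4] + [v_0,v_3],
  ∂[v_2,v_3,v_5] = [v_3,v_5] − [v_2,v_5] + [v_2,v_3].
The resulting 12×6 matrix has rank 6, and its Smith normal form has invariant factors (1,1,1,1,1,1).

Reading off H_k = ker ∂_k / im ∂_{k+1}:

  H_2: rank ker ∂_2 − rank ∂_3 = (6 − 6) − 0 = 0, and there is no ∂_3, so H_2 = 0.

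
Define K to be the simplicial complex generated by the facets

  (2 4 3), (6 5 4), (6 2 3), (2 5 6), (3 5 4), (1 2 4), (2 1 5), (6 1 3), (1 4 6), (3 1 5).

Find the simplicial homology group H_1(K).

H_1 ≅ Z/2.

Order the vertices as 1 < 2 < 3 < 4 < 5 < 6. Listing each simplex with vertices in this order, K has dimension 2 with simplices:

  0-simplices (6): [1], [2], [3], [4], [5], [6]
  1-simplices (15): [1,2], [1,3], [1,4], [1,5], [1,6], [2,3], [2,4], [2,5], [2,6], [3,4], [3,5], [3,6], [4,5], [4,6], [5,6]
  2-simplices (10): [1,2,4], [1,2,5], [1,3,5], [1,3,6], [1,4,6], [2,3,4], [2,3,6], [2,5,6], [3,4,5], [4,5,6]

so the chain groups are C_0 ≅ Z^6, C_1 ≅ Z^15, C_2 ≅ Z^10.

Boundary ∂_1: C_1 → C_0 sends each edge [p,q] (with p < q) to q − p. For instance
  ∂[4,5] = [5] − [4].
This gives a 6×15 integer matrix of rank 5; reducing to Smith normal form yields diagonal entries (1,1,1,1,1).

Boundary ∂_2: C_2 → C_1 sends each 2-simplex [p,q,r] to [q,r] − [p,r] + [p,q]. For instance
  ∂[3,4,5] = [4,5] − [3,5] + [3,4],
  ∂[2,5,6] = [5,6] − [2,6] + [2,5].
This gives a 15×10 integer matrix of rank 10; reducing to Smith normal form yields diagonal entries (1,1,1,1,1,1,1,1,1,2).

From H_k ≅ ker(∂_k) / im(∂_{k+1}) we obtain:

  H_1: rank ker ∂_1 − rank ∂_2 = (15 − 5) − 10 = 0, and ∂_2 has invariant factor 2 > 1, so H_1 = Z/2.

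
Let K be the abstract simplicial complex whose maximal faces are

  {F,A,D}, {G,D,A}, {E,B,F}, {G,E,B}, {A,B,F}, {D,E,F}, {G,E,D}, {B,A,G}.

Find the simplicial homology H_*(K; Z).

H_0 = Z,  H_1 = 0,  H_2 = Z.

Take the total order A < B < D < E < F < G on the vertex set. Then K (dimension 2) consists of the simplices:

  0-simplices (6): A, B, D, E, F, G
  1-simplices (12): AB, AD, AF, AG, BE, BF, BG, DE, DF, DG, EF, EG
  2-simplices (8): ABF, ABG, ADF, ADG, BEF, BEG, DEF, DEG

giving chain groups C_0 ≅ Z^6, C_1 ≅ Z^12, C_2 ≅ Z^8.

The boundary map ∂_1: C_1 → C_0 maps an edge to its endpoints' difference, ∂[p,q] = q − p. For instance
  ∂DG = G − D.
The 6×12 boundary matrix has rank 5 and Smith normal form diag(1,1,1,1,1).

∂_2: C_2 → C_1 maps a triangle to the signed sum of its edges. For instance
  ∂ABF = BF − AF + AB,
  ∂ADF = DF − AF + AD.
The resulting 12×8 matrix has rank 7, and its Smith normal form has invariant factors (1,1,1,1,1,1,1).

Computing H_k = (kernel of ∂_k) / (image of ∂_{k+1}):

  H_0: rank C_0 − rank ∂_1 = 6 − 5 = 1, and the invariant factors of ∂_1 are all 1, so H_0 ≅ Z.
  H_1: rank ker ∂_1 − rank ∂_2 = (12 − 5) − 7 = 0, and the invariant factors of ∂_2 are all 1, so H_1 ≅ 0.
  H_2: rank ker ∂_2 − rank ∂_3 = (8 − 7) − 0 = 1, and there is no ∂_3, so H_2 ≅ Z.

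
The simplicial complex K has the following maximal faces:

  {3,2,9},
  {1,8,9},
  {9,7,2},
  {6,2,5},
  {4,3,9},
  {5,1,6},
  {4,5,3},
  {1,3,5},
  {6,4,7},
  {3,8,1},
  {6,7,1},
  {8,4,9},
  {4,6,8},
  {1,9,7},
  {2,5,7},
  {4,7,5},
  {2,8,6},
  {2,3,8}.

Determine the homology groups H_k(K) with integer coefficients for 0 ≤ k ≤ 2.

K has 9 vertices, 27 edges, 18 triangles.
rank ∂_0 = 0, rank ∂_1 = 8 ⇒ b_0 = 9 − 0 − 8 = 1; all invariant factors of ∂_1 are 1 so no torsion. So H_0 ≅ Z.
rank ∂_1 = 8, rank ∂_2 = 18 ⇒ b_1 = 27 − 8 − 18 = 1; ∂_2 has invariant factor(s) [2] giving torsion. So H_1 ≅ Z ⊕ Z/2Z.
rank ∂_2 = 18, rank ∂_3 = 0 ⇒ b_2 = 18 − 18 − 0 = 0. So H_2 ≅ 0.

H_0 = Z,  H_1 = Z ⊕ Z/2Z,  H_2 = 0.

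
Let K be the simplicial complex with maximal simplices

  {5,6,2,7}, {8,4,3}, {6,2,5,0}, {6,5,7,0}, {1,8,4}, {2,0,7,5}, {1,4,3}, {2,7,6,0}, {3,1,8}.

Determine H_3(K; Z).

Fix the vertex order 0 < 1 < 2 < 3 < 4 < 5 < 6 < 7 < 8 and write every simplex with vertices in increasing order. Then dim K = 3 and the simplices of K are:

  0-simplices (9): [0], [1], [2], [3], [4], [5], [6], [7], [8]
  1-simplices (16): [0,2], [0,5], [0,6], [0,7], [1,3], [1,4], [1,8], [2,5], [2,6], [2,7], [3,4], [3,8], [4,8], [5,6], [5,7], [6,7]
  2-simplices (14): [0,2,5], [0,2,6], [0,2,7], [0,5,6], [0,5,7], [0,6,7], [1,3,4], [1,3,8], [1,4,8], [2,5,6], [2,5,7], [2,6,7], [3,4,8], [5,6,7]
  3-simplices (5): [0,2,5,6], [0,2,5,7], [0,2,6,7], [0,5,6,7], [2,5,6,7]

giving chain groups C_0 ≅ Z^9, C_1 ≅ Z^16, C_2 ≅ Z^14, C_3 ≅ Z^5.

The boundary map ∂_1: C_1 → C_0 sends each edge [p,q] (with p < q) to q − p. For instance
  ∂[3,4] = [4] − [3].
As a 9×16 matrix over Z this has rank 7, with invariant factors (1,1,1,1,1,1,1).

Boundary ∂_2: C_2 → C_1 sends each 2-simplex [p,q,r] to [q,r] − [p,r] + [p,q]. For instance
  ∂[2,5,6] = [5,6] − [2,6] + [2,5],
  ∂[0,2,7] = [2,7] − [0,7] + [0,2].
This gives a 16×14 integer matrix of rank 9; reducing to Smith normal form yields diagonal entries (1,1,1,1,1,1,1,1,1).

Boundary ∂_3: C_3 → C_2 sends each 3-simplex σ to the alternating sum Σ_i (−1)^i (σ with its i-th vertex removed). For instance
  ∂[0,2,5,6] = [2,5,6] − [0,5,6] + [0,2,6] − [0,2,5],
  ∂[0,2,5,7] = [2,5,7] − [0,5,7] + [0,2,7] − [0,2,5].
As a 14×5 matrix over Z this has rank 4, with invariant factors (1,1,1,1).

Computing H_k = (kernel of ∂_k) / (image of ∂_{k+1}):

  H_3: rank ker ∂_3 − rank ∂_4 = (5 − 4) − 0 = 1, and there is no ∂_4, so H_3 = Z.

H_3 ≅ Z.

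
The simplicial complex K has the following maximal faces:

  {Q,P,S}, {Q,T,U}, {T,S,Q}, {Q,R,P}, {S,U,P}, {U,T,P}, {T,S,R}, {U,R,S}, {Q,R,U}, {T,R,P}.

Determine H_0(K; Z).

We work with the vertex ordering P < Q < R < S < T < U. The simplices of K, each written with vertices in increasing order, are:

  0-simplices (6): P, Q, R, S, T, U
  1-simplices (15): PQ, PR, PS, PT, PU, QR, QS, QT, QU, RS, RT, RU, ST, SU, TU
  2-simplices (10): PQR, PQS, PRT, PSU, PTU, QRU, QST, QTU, RST, RSU

Hence C_0 ≅ Z^6, C_1 ≅ Z^15, C_2 ≅ Z^10.

∂_1: C_1 → C_0 maps an edge to its endpoints' difference, ∂[p,q] = q − p. For instance
  ∂ST = T − S.
The 6×15 boundary matrix has rank 5 and Smith normal form diag(1,1,1,1,1).

The boundary map ∂_2: C_2 → C_1 sends each 2-simplex [p,q,r] to [q,r] − [p,r] + [p,q]. For instance
  ∂QRU = RU − QU + QR,
  ∂RSU = SU − RU + RS.
This gives a 15×10 integer matrix of rank 10; reducing to Smith normal form yields diagonal entries (1,1,1,1,1,1,1,1,1,2).

Now H_k = ker ∂_k / im ∂_{k+1}, so:

  H_0: rank C_0 − rank ∂_1 = 6 − 5 = 1, and the invariant factors of ∂_1 are all 1, so H_0 ≅ Z.

H_0 = Z.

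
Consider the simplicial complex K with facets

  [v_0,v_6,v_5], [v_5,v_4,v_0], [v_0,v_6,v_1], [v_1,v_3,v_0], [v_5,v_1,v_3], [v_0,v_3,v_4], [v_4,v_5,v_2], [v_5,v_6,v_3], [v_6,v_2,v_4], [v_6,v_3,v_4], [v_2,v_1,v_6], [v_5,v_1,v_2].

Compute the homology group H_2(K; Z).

Fix the vertex order v_0 < v_1 < v_2 < v_3 < v_4 < v_5 < v_6 and write every simplex with vertices in increasing order. Then dim K = 2 and the simplices of K are:

  0-simplices (7): [v_0], [v_1], [v_2], [v_3], [v_4], [v_5], [v_6]
  1-simplices (18): (18 of them)
  2-simplices (12): (12 of them)

Hence C_0 ≅ Z^7, C_1 ≅ Z^18, C_2 ≅ Z^12.

The boundary map ∂_1: C_1 → C_0 is given by ∂[p,q] = [q] − [p].
As a 7×18 matrix over Z this has rank 6, with invariant factors (1,1,1,1,1,1).

∂_2: C_2 → C_1 sends each 2-simplex [p,q,r] to [q,r] − [p,r] + [p,q]. For instance
  ∂[v_0,v_5,v_6] = [v_5,v_6] − [v_0,v_6] + [v_0,v_5],
  ∂[v_1,v_2,v_5] = [v_2,v_5] − [v_1,v_5] + [v_1,v_2].
As a 18×12 matrix over Z this has rank 12, with invariant factors (1,1,1,1,1,1,1,1,1,1,1,2).

Now H_k = ker ∂_k / im ∂_{k+1}, so:

  H_2: rank ker ∂_2 − rank ∂_3 = (12 − 12) − 0 = 0, and there is no ∂_3, so H_2 ≅ 0.

(K is a triangulation of the real projective plane RP^2.)

H_2 = 0.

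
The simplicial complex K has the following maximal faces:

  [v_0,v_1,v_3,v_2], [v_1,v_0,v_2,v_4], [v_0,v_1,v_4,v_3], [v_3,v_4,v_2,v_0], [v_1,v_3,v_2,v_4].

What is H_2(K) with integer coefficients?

Take the total order v_0 < v_1 < v_2 < v_3 < v_4 on the vertex set. Then K (dimension 3) consists of the simplices:

  0-simplices (5): [v_0], [v_1], [v_2], [v_3], [v_4]
  1-simplices (10): [v_0,v_1], [v_0,v_2], [v_0,v_3], [v_0,v_4], [v_1,v_2], [v_1,v_3], [v_1,v_4], [v_2,v_3], [v_2,v_4], [v_3,v_4]
  2-simplices (10): [v_0,v_1,v_2], [v_0,v_1,v_3], [v_0,v_1,v_4], [v_0,v_2,v_3], [v_0,v_2,v_4], [v_0,v_3,v_4], [v_1,v_2,v_3], [v_1,v_2,v_4], [v_1,v_3,v_4], [v_2,v_3,v_4]
  3-simplices (5): [v_0,v_1,v_2,v_3], [v_0,v_1,v_2,v_4], [v_0,v_1,v_3,v_4], [v_0,v_2,v_3,v_4], [v_1,v_2,v_3,v_4]

so the chain groups are C_0 ≅ Z^5, C_1 ≅ Z^10, C_2 ≅ Z^10, C_3 ≅ Z^5.

∂_1: C_1 → C_0 maps an edge to its endpoints' difference, ∂[p,q] = q − p. For instance
  ∂[v_2,v_4] = [v_4] − [v_2].
The 5×10 boundary matrix has rank 4 and Smith normal form diag(1,1,1,1).

Boundary ∂_2: C_2 → C_1 acts by ∂[p,q,r] = [q,r] − [p,r] + [p,q]. For instance
  ∂[v_1,v_3,v_4] = [v_3,v_4] − [v_1,v_4] + [v_1,v_3],
  ∂[v_1,v_2,v_3] = [v_2,v_3] − [v_1,v_3] + [v_1,v_2].
The resulting 10×10 matrix has rank 6, and its Smith normal form has invariant factors (1,1,1,1,1,1).

Boundary ∂_3: C_3 → C_2 sends each 3-simplex σ to the alternating sum Σ_i (−1)^i (σ with its i-th vertex removed). For instance
  ∂[v_0,v_2,v_3,v_4] = [v_2,v_3,v_4] − [v_0,v_3,v_4] + [v_0,v_2,v_4] − [v_0,v_2,v_3],
  ∂[v_0,v_1,v_2,v_3] = [v_1,v_2,v_3] − [v_0,v_2,v_3] + [v_0,v_1,v_3] − [v_0,v_1,v_2].
The resulting 10×5 matrix has rank 4, and its Smith normal form has invariant factors (1,1,1,1).

Reading off H_k = ker ∂_k / im ∂_{k+1}:

  H_2: rank ker ∂_2 − rank ∂_3 = (10 − 6) − 4 = 0, and the invariant factors of ∂_3 are all 1, so H_2 = 0.

H_2 ≅ 0.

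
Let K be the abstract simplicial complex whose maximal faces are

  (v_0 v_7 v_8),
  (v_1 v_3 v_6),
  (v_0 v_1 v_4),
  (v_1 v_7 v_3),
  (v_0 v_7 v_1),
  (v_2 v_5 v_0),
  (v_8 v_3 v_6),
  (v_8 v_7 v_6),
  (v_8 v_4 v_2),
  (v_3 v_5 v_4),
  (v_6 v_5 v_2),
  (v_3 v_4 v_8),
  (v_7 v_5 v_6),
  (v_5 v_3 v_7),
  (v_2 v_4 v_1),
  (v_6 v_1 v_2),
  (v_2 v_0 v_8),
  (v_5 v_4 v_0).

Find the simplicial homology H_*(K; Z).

H_0 = Z,  H_1 = Z ⊕ Z_2,  H_2 = 0.

K has 9 vertices, 27 edges, 18 triangles.
rank ∂_0 = 0, rank ∂_1 = 8 ⇒ b_0 = 9 − 0 − 8 = 1; all invariant factors of ∂_1 are 1 so no torsion. So H_0 ≅ Z.
rank ∂_1 = 8, rank ∂_2 = 18 ⇒ b_1 = 27 − 8 − 18 = 1; ∂_2 has invariant factor(s) [2] giving torsion. So H_1 ≅ Z ⊕ Z_2.
rank ∂_2 = 18, rank ∂_3 = 0 ⇒ b_2 = 18 − 18 − 0 = 0. So H_2 ≅ 0.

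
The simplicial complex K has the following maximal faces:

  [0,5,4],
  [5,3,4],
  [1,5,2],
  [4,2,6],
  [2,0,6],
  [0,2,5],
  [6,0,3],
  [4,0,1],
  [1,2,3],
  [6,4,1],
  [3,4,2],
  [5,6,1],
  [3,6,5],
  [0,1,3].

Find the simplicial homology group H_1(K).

K has 7 vertices, 21 edges, 14 triangles.
rank ∂_1 = 6, rank ∂_2 = 13 ⇒ b_1 = 21 − 6 − 13 = 2; all invariant factors of ∂_2 are 1 so no torsion. So H_1 = Z^2.

H_1 = Z^2.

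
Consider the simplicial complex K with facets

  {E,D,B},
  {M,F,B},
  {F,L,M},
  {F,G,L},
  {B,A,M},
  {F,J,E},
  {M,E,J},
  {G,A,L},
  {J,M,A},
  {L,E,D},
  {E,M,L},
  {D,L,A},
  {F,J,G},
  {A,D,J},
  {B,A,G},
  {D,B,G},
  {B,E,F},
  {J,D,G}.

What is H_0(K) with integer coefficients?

H_0 = Z.

We work with the vertex ordering A < B < D < E < F < G < J < L < M. The simplices of K, each written with vertices in increasing order, are:

  0-simplices (9): A, B, D, E, F, G, J, L, M
  1-simplices (27): AB, AD, AG, AJ, AL, AM, BD, BE, BF, BG, BM, DE, DG, DJ, DL, EF, EJ, EL, EM, FG, FJ, FL, FM, GJ, GL, JM, LM
  2-simplices (18): ABG, ABM, ADJ, ADL, AGL, AJM, BDE, BDG, BEF, BFM, DEL, DGJ, EFJ, EJM, ELM, FGJ, FGL, FLM

giving chain groups C_0 ≅ Z^9, C_1 ≅ Z^27, C_2 ≅ Z^18.

The boundary map ∂_1: C_1 → C_0 sends each edge [p,q] (with p < q) to q − p. For instance
  ∂BE = E − B.
The 9×27 boundary matrix has rank 8 and Smith normal form diag(1,1,1,1,1,1,1,1).

The boundary map ∂_2: C_2 → C_1 acts by ∂[p,q,r] = [q,r] − [p,r] + [p,q]. For instance
  ∂FGJ = GJ − FJ + FG,
  ∂DGJ = GJ − DJ + DG.
This gives a 27×18 integer matrix of rank 18; reducing to Smith normal form yields diagonal entries (1,1,1,1,1,1,1,1,1,1,1,1,1,1,1,1,1,2).

Reading off H_k = ker ∂_k / im ∂_{k+1}:

  H_0: rank C_0 − rank ∂_1 = 9 − 8 = 1, and the invariant factors of ∂_1 are all 1, so H_0 = Z.

(K is a triangulation of the Klein bottle.)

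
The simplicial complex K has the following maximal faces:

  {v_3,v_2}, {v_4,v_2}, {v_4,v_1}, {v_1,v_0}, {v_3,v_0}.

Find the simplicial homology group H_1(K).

H_1 = Z.

Take the total order v_0 < v_1 < v_2 < v_3 < v_4 on the vertex set. Then K (dimension 1) consists of the simplices:

  0-simplices (5): [v_0], [v_1], [v_2], [v_3], [v_4]
  1-simplices (5): [v_0,v_1], [v_0,v_3], [v_1,v_4], [v_2,v_3], [v_2,v_4]

so the chain groups are C_0 ≅ Z^5, C_1 ≅ Z^5.

Boundary ∂_1: C_1 → C_0 is given by ∂[p,q] = [q] − [p].
As a 5×5 matrix over Z this has rank 4, with invariant factors (1,1,1,1).

Reading off H_k = ker ∂_k / im ∂_{k+1}:

  H_1: rank ker ∂_1 − rank ∂_2 = (5 − 4) − 0 = 1, and there is no ∂_2, so H_1 = Z.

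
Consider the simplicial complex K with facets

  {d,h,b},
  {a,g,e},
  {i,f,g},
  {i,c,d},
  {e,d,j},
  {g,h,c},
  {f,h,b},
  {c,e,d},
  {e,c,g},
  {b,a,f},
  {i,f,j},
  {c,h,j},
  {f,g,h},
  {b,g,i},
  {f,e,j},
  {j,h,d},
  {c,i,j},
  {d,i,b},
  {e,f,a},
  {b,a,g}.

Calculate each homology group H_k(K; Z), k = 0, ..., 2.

Fix the vertex order a < b < c < d < e < f < g < h < i < j and write every simplex with vertices in increasing order. Then dim K = 2 and the simplices of K are:

  0-simplices (10): a, b, c, d, e, f, g, h, i, j
  1-simplices (30): ab, ae, af, ag, bd, bf, bg, bh, bi, cd, ce, cg, ch, ci, cj, de, dh, di, dj, ef, eg, ej, fg, fh, fi, fj, gh, gi, hj, ij
  2-simplices (20): abf, abg, aef, aeg, bdh, bdi, bfh, bgi, cde, cdi, ceg, cgh, chj, cij, dej, dhj, efj, fgh, fgi, fij

giving chain groups C_0 ≅ Z^10, C_1 ≅ Z^30, C_2 ≅ Z^20.

∂_1: C_1 → C_0 maps an edge to its endpoints' difference, ∂[p,q] = q − p. For instance
  ∂de = e − d.
The 10×30 boundary matrix has rank 9 and Smith normal form diag(1,1,1,1,1,1,1,1,1).

Boundary ∂_2: C_2 → C_1 maps a triangle to the signed sum of its edges. For instance
  ∂bgi = gi − bi + bg,
  ∂cgh = gh − ch + cg.
As a 30×20 matrix over Z this has rank 20, with invariant factors (1,1,1,1,1,1,1,1,1,1,1,1,1,1,1,1,1,1,1,2).

From H_k ≅ ker(∂_k) / im(∂_{k+1}) we obtain:

  H_0: rank C_0 − rank ∂_1 = 10 − 9 = 1, and the invariant factors of ∂_1 are all 1, so H_0 = Z.
  H_1: rank ker ∂_1 − rank ∂_2 = (30 − 9) − 20 = 1, and ∂_2 has invariant factor 2 > 1, so H_1 = Z ⊕ Z/2.
  H_2: rank ker ∂_2 − rank ∂_3 = (20 − 20) − 0 = 0, and there is no ∂_3, so H_2 = 0.

As a check, the Euler characteristic is 10 − 30 + 20 = 0, which agrees with 1 − 1 + 0 = 0.
(K is a triangulation of the Klein bottle.)

H_0 = Z,  H_1 = Z ⊕ Z/2,  H_2 = 0.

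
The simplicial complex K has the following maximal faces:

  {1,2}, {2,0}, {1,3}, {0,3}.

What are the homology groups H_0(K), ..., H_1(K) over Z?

Take the total order 0 < 1 < 2 < 3 on the vertex set. Then K (dimension 1) consists of the simplices:

  0-simplices (4): [0], [1], [2], [3]
  1-simplices (4): [0,2], [0,3], [1,2], [1,3]

Hence C_0 ≅ Z^4, C_1 ≅ Z^4.

∂_1: C_1 → C_0 is given by ∂[p,q] = [q] − [p]. For instance
  ∂[1,2] = [2] − [1].
The resulting 4×4 matrix has rank 3, and its Smith normal form has invariant factors (1,1,1).

Now H_k = ker ∂_k / im ∂_{k+1}, so:

  H_0: rank C_0 − rank ∂_1 = 4 − 3 = 1, and the invariant factors of ∂_1 are all 1, so H_0 ≅ Z.
  H_1: rank ker ∂_1 − rank ∂_2 = (4 − 3) − 0 = 1, and there is no ∂_2, so H_1 ≅ Z.

H_0 ≅ Z,  H_1 ≅ Z.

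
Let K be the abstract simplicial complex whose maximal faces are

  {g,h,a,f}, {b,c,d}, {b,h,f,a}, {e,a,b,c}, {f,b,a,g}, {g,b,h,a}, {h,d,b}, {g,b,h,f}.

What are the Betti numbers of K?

Take the total order a < b < c < d < e < f < g < h on the vertex set. Then K (dimension 3) consists of the simplices:

  0-simplices (8): a, b, c, d, e, f, g, h
  1-simplices (18): ab, ac, ae, af, ag, ah, bc, bd, be, bf, bg, bh, cd, ce, dh, fg, fh, gh
  2-simplices (16): abc, abe, abf, abg, abh, ace, afg, afh, agh, bcd, bce, bdh, bfg, bfh, bgh, fgh
  3-simplices (6): abce, abfg, abfh, abgh, afgh, bfgh

giving chain groups C_0 ≅ Z^8, C_1 ≅ Z^18, C_2 ≅ Z^16, C_3 ≅ Z^6.

The boundary map ∂_1: C_1 → C_0 maps an edge to its endpoints' difference, ∂[p,q] = q − p.
This gives a 8×18 integer matrix of rank 7; reducing to Smith normal form yields diagonal entries (1,1,1,1,1,1,1).

∂_2: C_2 → C_1 sends each 2-simplex [p,q,r] to [q,r] − [p,r] + [p,q]. For instance
  ∂bfg = fg − bg + bf,
  ∂bce = ce − be + bc.
The 18×16 boundary matrix has rank 11 and Smith normal form diag(1,1,1,1,1,1,1,1,1,1,1).

∂_3: C_3 → C_2 sends each 3-simplex σ to the alternating sum Σ_i (−1)^i (σ with its i-th vertex removed). For instance
  ∂abce = bce − ace + abe − abc,
  ∂afgh = fgh − agh + afh − afg.
The 16×6 boundary matrix has rank 5 and Smith normal form diag(1,1,1,1,1).

Now H_k = ker ∂_k / im ∂_{k+1}, so:

  H_0: rank C_0 − rank ∂_1 = 8 − 7 = 1, and the invariant factors of ∂_1 are all 1, so H_0 ≅ Z.
  H_1: rank ker ∂_1 − rank ∂_2 = (18 − 7) − 11 = 0, and the invariant factors of ∂_2 are all 1, so H_1 ≅ 0.
  H_2: rank ker ∂_2 − rank ∂_3 = (16 − 11) − 5 = 0, and the invariant factors of ∂_3 are all 1, so H_2 ≅ 0.
  H_3: rank ker ∂_3 − rank ∂_4 = (6 − 5) − 0 = 1, and there is no ∂_4, so H_3 ≅ Z.

Hence the Betti numbers are b_0 = 1, b_1 = 0, b_2 = 0, b_3 = 1.

b_0 = 1, b_1 = 0, b_2 = 0, b_3 = 1.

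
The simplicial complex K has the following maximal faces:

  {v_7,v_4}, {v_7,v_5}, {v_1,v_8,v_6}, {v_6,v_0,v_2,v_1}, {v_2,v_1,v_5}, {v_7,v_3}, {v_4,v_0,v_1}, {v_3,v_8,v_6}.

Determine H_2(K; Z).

Take the total order v_0 < v_1 < v_2 < v_3 < v_4 < v_5 < v_6 < v_7 < v_8 on the vertex set. Then K (dimension 3) consists of the simplices:

  0-simplices (9): [v_0], [v_1], [v_2], [v_3], [v_4], [v_5], [v_6], [v_7], [v_8]
  1-simplices (17): (17 of them)
  2-simplices (8): [v_0,v_1,v_2], [v_0,v_1,v_4], [v_0,v_1,v_6], [v_0,v_2,v_6], [v_1,v_2,v_5], [v_1,v_2,v_6], [v_1,v_6,v_8], [v_3,v_6,v_8]
  3-simplices (1): [v_0,v_1,v_2,v_6]

Hence C_0 ≅ Z^9, C_1 ≅ Z^17, C_2 ≅ Z^8, C_3 ≅ Z^1.

Boundary ∂_1: C_1 → C_0 maps an edge to its endpoints' difference, ∂[p,q] = q − p.
As a 9×17 matrix over Z this has rank 8, with invariant factors (1,1,1,1,1,1,1,1).

∂_2: C_2 → C_1 acts by ∂[p,q,r] = [q,r] − [p,r] + [p,q]. For instance
  ∂[v_0,v_1,v_6] = [v_1,v_6] − [v_0,v_6] + [v_0,v_1],
  ∂[v_0,v_1,v_4] = [v_1,v_4] − [v_0,v_4] + [v_0,v_1].
As a 17×8 matrix over Z this has rank 7, with invariant factors (1,1,1,1,1,1,1).

Boundary ∂_3: C_3 → C_2 sends each 3-simplex σ to the alternating sum Σ_i (−1)^i (σ with its i-th vertex removed). For instance
  ∂[v_0,v_1,v_2,v_6] = [v_1,v_2,v_6] − [v_0,v_2,v_6] + [v_0,v_1,v_6] − [v_0,v_1,v_2].
The resulting 8×1 matrix has rank 1, and its Smith normal form has invariant factors (1).

Reading off H_k = ker ∂_k / im ∂_{k+1}:

  H_2: rank ker ∂_2 − rank ∂_3 = (8 − 7) − 1 = 0, and the invariant factors of ∂_3 are all 1, so H_2 = 0.

H_2 = 0.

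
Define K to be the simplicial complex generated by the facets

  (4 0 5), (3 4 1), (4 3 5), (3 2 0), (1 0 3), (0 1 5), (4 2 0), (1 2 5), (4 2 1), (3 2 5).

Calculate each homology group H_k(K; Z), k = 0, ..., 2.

Order the vertices as 0 < 1 < 2 < 3 < 4 < 5. Listing each simplex with vertices in this order, K has dimension 2 with simplices:

  0-simplices (6): [0], [1], [2], [3], [4], [5]
  1-simplices (15): [0,1], [0,2], [0,3], [0,4], [0,5], [1,2], [1,3], [1,4], [1,5], [2,3], [2,4], [2,5], [3,4], [3,5], [4,5]
  2-simplices (10): [0,1,3], [0,1,5], [0,2,3], [0,2,4], [0,4,5], [1,2,4], [1,2,5], [1,3,4], [2,3,5], [3,4,5]

Hence C_0 ≅ Z^6, C_1 ≅ Z^15, C_2 ≅ Z^10.

Boundary ∂_1: C_1 → C_0 maps an edge to its endpoints' difference, ∂[p,q] = q − p.
As a 6×15 matrix over Z this has rank 5, with invariant factors (1,1,1,1,1).

Boundary ∂_2: C_2 → C_1 sends each 2-simplex [p,q,r] to [q,r] − [p,r] + [p,q]. For instance
  ∂[1,2,4] = [2,4] − [1,4] + [1,2],
  ∂[3,4,5] = [4,5] − [3,5] + [3,4].
This gives a 15×10 integer matrix of rank 10; reducing to Smith normal form yields diagonal entries (1,1,1,1,1,1,1,1,1,2).

Reading off H_k = ker ∂_k / im ∂_{k+1}:

  H_0: rank C_0 − rank ∂_1 = 6 − 5 = 1, and the invariant factors of ∂_1 are all 1, so H_0 ≅ Z.
  H_1: rank ker ∂_1 − rank ∂_2 = (15 − 5) − 10 = 0, and ∂_2 has invariant factor 2 > 1, so H_1 ≅ Z/2Z.
  H_2: rank ker ∂_2 − rank ∂_3 = (10 − 10) − 0 = 0, and there is no ∂_3, so H_2 ≅ 0.

H_0 ≅ Z,  H_1 ≅ Z/2Z,  H_2 = 0.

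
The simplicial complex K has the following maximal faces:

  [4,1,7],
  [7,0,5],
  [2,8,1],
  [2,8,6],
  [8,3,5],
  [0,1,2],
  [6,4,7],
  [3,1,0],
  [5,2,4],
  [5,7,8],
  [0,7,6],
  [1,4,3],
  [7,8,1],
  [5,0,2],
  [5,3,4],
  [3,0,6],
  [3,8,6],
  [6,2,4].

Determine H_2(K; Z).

Order the vertices as 0 < 1 < 2 < 3 < 4 < 5 < 6 < 7 < 8. Listing each simplex with vertices in this order, K has dimension 2 with simplices:

  0-simplices (9): [0], [1], [2], [3], [4], [5], [6], [7], [8]
  1-simplices (27): (27 of them)
  2-simplices (18): [0,1,2], [0,1,3], [0,2,5], [0,3,6], [0,5,7], [0,6,7], [1,2,8], [1,3,4], [1,4,7], [1,7,8], [2,4,5], [2,4,6], [2,6,8], [3,4,5], [3,5,8], [3,6,8], [4,6,7], [5,7,8]

so the chain groups are C_0 ≅ Z^9, C_1 ≅ Z^27, C_2 ≅ Z^18.

Boundary ∂_1: C_1 → C_0 is given by ∂[p,q] = [q] − [p]. For instance
  ∂[2,8] = [8] − [2].
This gives a 9×27 integer matrix of rank 8; reducing to Smith normal form yields diagonal entries (1,1,1,1,1,1,1,1).

Boundary ∂_2: C_2 → C_1 sends each 2-simplex [p,q,r] to [q,r] − [p,r] + [p,q]. For instance
  ∂[2,4,5] = [4,5] − [2,5] + [2,4],
  ∂[1,4,7] = [4,7] − [1,7] + [1,4].
The 27×18 boundary matrix has rank 17 and Smith normal form diag(1,1,1,1,1,1,1,1,1,1,1,1,1,1,1,1,1).

Computing H_k = (kernel of ∂_k) / (image of ∂_{k+1}):

  H_2: rank ker ∂_2 − rank ∂_3 = (18 − 17) − 0 = 1, and there is no ∂_3, so H_2 ≅ Z.

(K is a triangulation of the torus T^2.)

H_2 ≅ Z.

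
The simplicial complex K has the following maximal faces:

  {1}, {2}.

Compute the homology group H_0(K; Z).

Take the total order 1 < 2 on the vertex set. Then K (dimension 0) consists of the simplices:

  0-simplices (2): [1], [2]

giving chain groups C_0 ≅ Z^2.

Reading off H_k = ker ∂_k / im ∂_{k+1}:

  H_0: rank C_0 − rank ∂_1 = 2 − 0 = 2, and there is no ∂_1, so H_0 = Z^2.

H_0 ≅ Z^2.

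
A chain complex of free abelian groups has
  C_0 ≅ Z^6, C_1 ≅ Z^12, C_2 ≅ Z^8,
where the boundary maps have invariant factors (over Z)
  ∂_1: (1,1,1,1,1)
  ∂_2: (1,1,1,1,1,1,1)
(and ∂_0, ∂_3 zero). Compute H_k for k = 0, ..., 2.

H_0 ≅ Z,  H_1 = 0,  H_2 ≅ Z.

H_0: b_0 = 6 − 0 − 5 = 1; torsion from ∂_1 factors > 1: none. So H_0 ≅ Z.
H_1: b_1 = 12 − 5 − 7 = 0; torsion from ∂_2 factors > 1: none. So H_1 ≅ 0.
H_2: b_2 = 8 − 7 − 0 = 1; torsion from ∂_3 factors > 1: none. So H_2 ≅ Z.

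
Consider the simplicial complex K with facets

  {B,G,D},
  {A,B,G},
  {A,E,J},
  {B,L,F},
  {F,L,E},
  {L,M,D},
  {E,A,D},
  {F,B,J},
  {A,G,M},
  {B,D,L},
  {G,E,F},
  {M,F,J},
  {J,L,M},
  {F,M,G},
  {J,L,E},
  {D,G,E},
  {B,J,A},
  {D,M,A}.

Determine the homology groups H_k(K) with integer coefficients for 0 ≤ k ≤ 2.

H_0 ≅ Z,  H_1 ≅ Z ⊕ Z/2Z,  H_2 = 0.

Take the total order A < B < D < E < F < G < J < L < M on the vertex set. Then K (dimension 2) consists of the simplices:

  0-simplices (9): A, B, D, E, F, G, J, L, M
  1-simplices (27): AB, AD, AE, AG, AJ, AM, BD, BF, BG, BJ, BL, DE, DG, DL, DM, EF, EG, EJ, EL, FG, FJ, FL, FM, GM, JL, JM, LM
  2-simplices (18): ABG, ABJ, ADE, ADM, AEJ, AGM, BDG, BDL, BFJ, BFL, DEG, DLM, EFG, EFL, EJL, FGM, FJM, JLM

so the chain groups are C_0 ≅ Z^9, C_1 ≅ Z^27, C_2 ≅ Z^18.

The boundary map ∂_1: C_1 → C_0 is given by ∂[p,q] = [q] − [p].
As a 9×27 matrix over Z this has rank 8, with invariant factors (1,1,1,1,1,1,1,1).

The boundary map ∂_2: C_2 → C_1 maps a triangle to the signed sum of its edges. For instance
  ∂AEJ = EJ − AJ + AE,
  ∂BFJ = FJ − BJ + BF.
As a 27×18 matrix over Z this has rank 18, with invariant factors (1,1,1,1,1,1,1,1,1,1,1,1,1,1,1,1,1,2).

Reading off H_k = ker ∂_k / im ∂_{k+1}:

  H_0: rank C_0 − rank ∂_1 = 9 − 8 = 1, and the invariant factors of ∂_1 are all 1, so H_0 ≅ Z.
  H_1: rank ker ∂_1 − rank ∂_2 = (27 − 8) − 18 = 1, and ∂_2 has invariant factor 2 > 1, so H_1 ≅ Z ⊕ Z/2Z.
  H_2: rank ker ∂_2 − rank ∂_3 = (18 − 18) − 0 = 0, and there is no ∂_3, so H_2 ≅ 0.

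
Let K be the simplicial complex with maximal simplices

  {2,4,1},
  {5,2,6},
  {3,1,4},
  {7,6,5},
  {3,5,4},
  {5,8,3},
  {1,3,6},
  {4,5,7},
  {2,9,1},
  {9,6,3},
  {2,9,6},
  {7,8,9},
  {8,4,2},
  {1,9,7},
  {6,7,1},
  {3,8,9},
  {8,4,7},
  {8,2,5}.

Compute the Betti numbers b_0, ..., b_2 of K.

b_0 = 1, b_1 = 1, b_2 = 0.

We work with the vertex ordering 1 < 2 < 3 < 4 < 5 < 6 < 7 < 8 < 9. The simplices of K, each written with vertices in increasing order, are:

  0-simplices (9): [1], [2], [3], [4], [5], [6], [7], [8], [9]
  1-simplices (27): (27 of them)
  2-simplices (18): [1,2,4], [1,2,9], [1,3,4], [1,3,6], [1,6,7], [1,7,9], [2,4,8], [2,5,6], [2,5,8], [2,6,9], [3,4,5], [3,5,8], [3,6,9], [3,8,9], [4,5,7], [4,7,8], [5,6,7], [7,8,9]

Hence C_0 ≅ Z^9, C_1 ≅ Z^27, C_2 ≅ Z^18.

Boundary ∂_1: C_1 → C_0 maps an edge to its endpoints' difference, ∂[p,q] = q − p.
The 9×27 boundary matrix has rank 8 and Smith normal form diag(1,1,1,1,1,1,1,1).

The boundary map ∂_2: C_2 → C_1 sends each 2-simplex [p,q,r] to [q,r] − [p,r] + [p,q]. For instance
  ∂[1,2,9] = [2,9] − [1,9] + [1,2],
  ∂[4,7,8] = [7,8] − [4,8] + [4,7].
The 27×18 boundary matrix has rank 18 and Smith normal form diag(1,1,1,1,1,1,1,1,1,1,1,1,1,1,1,1,1,2).

Now H_k = ker ∂_k / im ∂_{k+1}, so:

  H_0: rank C_0 − rank ∂_1 = 9 − 8 = 1, and the invariant factors of ∂_1 are all 1, so H_0 ≅ Z.
  H_1: rank ker ∂_1 − rank ∂_2 = (27 − 8) − 18 = 1, and ∂_2 has invariant factor 2 > 1, so H_1 ≅ Z × Z/2.
  H_2: rank ker ∂_2 − rank ∂_3 = (18 − 18) − 0 = 0, and there is no ∂_3, so H_2 ≅ 0.

Hence the Betti numbers are b_0 = 1, b_1 = 1, b_2 = 0.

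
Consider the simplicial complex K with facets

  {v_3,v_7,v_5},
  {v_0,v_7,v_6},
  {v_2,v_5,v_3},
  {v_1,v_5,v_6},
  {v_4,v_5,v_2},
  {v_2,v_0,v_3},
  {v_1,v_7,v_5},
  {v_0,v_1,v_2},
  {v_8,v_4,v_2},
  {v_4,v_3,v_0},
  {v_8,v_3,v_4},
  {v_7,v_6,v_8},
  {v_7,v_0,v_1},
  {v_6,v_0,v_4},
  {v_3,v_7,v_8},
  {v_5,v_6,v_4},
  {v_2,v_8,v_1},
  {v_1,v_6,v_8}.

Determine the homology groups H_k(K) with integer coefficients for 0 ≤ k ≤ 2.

Order the vertices as v_0 < v_1 < v_2 < v_3 < v_4 < v_5 < v_6 < v_7 < v_8. Listing each simplex with vertices in this order, K has dimension 2 with simplices:

  0-simplices (9): [v_0], [v_1], [v_2], [v_3], [v_4], [v_5], [v_6], [v_7], [v_8]
  1-simplices (27): (27 of them)
  2-simplices (18): (18 of them)

Hence C_0 ≅ Z^9, C_1 ≅ Z^27, C_2 ≅ Z^18.

The boundary map ∂_1: C_1 → C_0 sends each edge [p,q] (with p < q) to q − p. For instance
  ∂[v_0,v_4] = [v_4] − [v_0].
This gives a 9×27 integer matrix of rank 8; reducing to Smith normal form yields diagonal entries (1,1,1,1,1,1,1,1).

The boundary map ∂_2: C_2 → C_1 acts by ∂[p,q,r] = [q,r] − [p,r] + [p,q]. For instance
  ∂[v_3,v_5,v_7] = [v_5,v_7] − [v_3,v_7] + [v_3,v_5],
  ∂[v_2,v_4,v_5] = [v_4,v_5] − [v_2,v_5] + [v_2,v_4].
The 27×18 boundary matrix has rank 18 and Smith normal form diag(1,1,1,1,1,1,1,1,1,1,1,1,1,1,1,1,1,2).

Computing H_k = (kernel of ∂_k) / (image of ∂_{k+1}):

  H_0: rank C_0 − rank ∂_1 = 9 − 8 = 1, and the invariant factors of ∂_1 are all 1, so H_0 = Z.
  H_1: rank ker ∂_1 − rank ∂_2 = (27 − 8) − 18 = 1, and ∂_2 has invariant factor 2 > 1, so H_1 = Z ⊕ Z_2.
  H_2: rank ker ∂_2 − rank ∂_3 = (18 − 18) − 0 = 0, and there is no ∂_3, so H_2 = 0.

As a check, the Euler characteristic is 9 − 27 + 18 = 0, which agrees with 1 − 1 + 0 = 0.
(K is a triangulation of the Klein bottle.)

H_0 ≅ Z,  H_1 ≅ Z ⊕ Z_2,  H_2 = 0.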